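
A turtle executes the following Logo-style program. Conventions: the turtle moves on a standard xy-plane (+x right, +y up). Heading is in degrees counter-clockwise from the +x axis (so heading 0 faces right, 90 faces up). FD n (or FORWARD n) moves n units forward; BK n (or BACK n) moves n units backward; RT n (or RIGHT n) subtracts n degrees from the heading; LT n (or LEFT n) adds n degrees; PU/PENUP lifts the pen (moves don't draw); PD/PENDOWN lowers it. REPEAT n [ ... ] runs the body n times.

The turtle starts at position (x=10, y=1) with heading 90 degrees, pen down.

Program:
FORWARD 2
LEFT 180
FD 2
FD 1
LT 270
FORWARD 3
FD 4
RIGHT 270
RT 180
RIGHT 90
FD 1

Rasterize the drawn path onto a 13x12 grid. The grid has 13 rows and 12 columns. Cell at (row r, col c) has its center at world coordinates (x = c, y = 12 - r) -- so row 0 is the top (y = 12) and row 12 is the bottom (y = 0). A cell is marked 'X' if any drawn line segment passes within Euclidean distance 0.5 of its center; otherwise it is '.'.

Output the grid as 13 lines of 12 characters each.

Segment 0: (10,1) -> (10,3)
Segment 1: (10,3) -> (10,1)
Segment 2: (10,1) -> (10,0)
Segment 3: (10,0) -> (7,0)
Segment 4: (7,0) -> (3,0)
Segment 5: (3,0) -> (4,0)

Answer: ............
............
............
............
............
............
............
............
............
..........X.
..........X.
..........X.
...XXXXXXXX.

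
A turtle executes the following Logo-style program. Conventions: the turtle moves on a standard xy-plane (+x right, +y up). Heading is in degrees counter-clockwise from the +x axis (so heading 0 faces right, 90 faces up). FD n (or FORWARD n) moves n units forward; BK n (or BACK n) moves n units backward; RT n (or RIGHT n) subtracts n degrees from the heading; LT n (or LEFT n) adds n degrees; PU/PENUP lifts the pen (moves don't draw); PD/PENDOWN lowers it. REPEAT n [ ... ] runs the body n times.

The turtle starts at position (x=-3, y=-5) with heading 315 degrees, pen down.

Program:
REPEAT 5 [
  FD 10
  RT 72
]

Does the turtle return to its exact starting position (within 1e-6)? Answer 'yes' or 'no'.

Answer: yes

Derivation:
Executing turtle program step by step:
Start: pos=(-3,-5), heading=315, pen down
REPEAT 5 [
  -- iteration 1/5 --
  FD 10: (-3,-5) -> (4.071,-12.071) [heading=315, draw]
  RT 72: heading 315 -> 243
  -- iteration 2/5 --
  FD 10: (4.071,-12.071) -> (-0.469,-20.981) [heading=243, draw]
  RT 72: heading 243 -> 171
  -- iteration 3/5 --
  FD 10: (-0.469,-20.981) -> (-10.346,-19.417) [heading=171, draw]
  RT 72: heading 171 -> 99
  -- iteration 4/5 --
  FD 10: (-10.346,-19.417) -> (-11.91,-9.54) [heading=99, draw]
  RT 72: heading 99 -> 27
  -- iteration 5/5 --
  FD 10: (-11.91,-9.54) -> (-3,-5) [heading=27, draw]
  RT 72: heading 27 -> 315
]
Final: pos=(-3,-5), heading=315, 5 segment(s) drawn

Start position: (-3, -5)
Final position: (-3, -5)
Distance = 0; < 1e-6 -> CLOSED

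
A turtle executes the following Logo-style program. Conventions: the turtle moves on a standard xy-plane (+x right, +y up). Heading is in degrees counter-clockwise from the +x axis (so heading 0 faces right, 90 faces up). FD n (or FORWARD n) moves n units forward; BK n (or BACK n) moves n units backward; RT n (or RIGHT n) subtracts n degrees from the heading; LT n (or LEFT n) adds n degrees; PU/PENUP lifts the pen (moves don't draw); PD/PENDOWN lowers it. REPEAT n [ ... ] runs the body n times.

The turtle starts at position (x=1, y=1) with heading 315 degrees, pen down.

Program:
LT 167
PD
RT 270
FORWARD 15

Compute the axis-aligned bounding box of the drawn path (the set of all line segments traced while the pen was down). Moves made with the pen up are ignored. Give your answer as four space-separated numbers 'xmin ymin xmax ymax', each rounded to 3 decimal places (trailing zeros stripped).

Executing turtle program step by step:
Start: pos=(1,1), heading=315, pen down
LT 167: heading 315 -> 122
PD: pen down
RT 270: heading 122 -> 212
FD 15: (1,1) -> (-11.721,-6.949) [heading=212, draw]
Final: pos=(-11.721,-6.949), heading=212, 1 segment(s) drawn

Segment endpoints: x in {-11.721, 1}, y in {-6.949, 1}
xmin=-11.721, ymin=-6.949, xmax=1, ymax=1

Answer: -11.721 -6.949 1 1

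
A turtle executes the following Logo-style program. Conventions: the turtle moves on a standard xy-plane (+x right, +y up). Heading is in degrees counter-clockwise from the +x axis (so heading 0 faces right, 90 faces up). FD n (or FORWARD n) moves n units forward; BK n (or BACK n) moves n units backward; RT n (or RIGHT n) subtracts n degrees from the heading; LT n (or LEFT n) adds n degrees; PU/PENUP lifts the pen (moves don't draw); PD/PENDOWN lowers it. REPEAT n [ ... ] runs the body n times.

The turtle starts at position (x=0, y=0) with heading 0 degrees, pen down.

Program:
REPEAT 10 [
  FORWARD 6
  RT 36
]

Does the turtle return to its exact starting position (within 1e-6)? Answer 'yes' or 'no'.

Executing turtle program step by step:
Start: pos=(0,0), heading=0, pen down
REPEAT 10 [
  -- iteration 1/10 --
  FD 6: (0,0) -> (6,0) [heading=0, draw]
  RT 36: heading 0 -> 324
  -- iteration 2/10 --
  FD 6: (6,0) -> (10.854,-3.527) [heading=324, draw]
  RT 36: heading 324 -> 288
  -- iteration 3/10 --
  FD 6: (10.854,-3.527) -> (12.708,-9.233) [heading=288, draw]
  RT 36: heading 288 -> 252
  -- iteration 4/10 --
  FD 6: (12.708,-9.233) -> (10.854,-14.939) [heading=252, draw]
  RT 36: heading 252 -> 216
  -- iteration 5/10 --
  FD 6: (10.854,-14.939) -> (6,-18.466) [heading=216, draw]
  RT 36: heading 216 -> 180
  -- iteration 6/10 --
  FD 6: (6,-18.466) -> (0,-18.466) [heading=180, draw]
  RT 36: heading 180 -> 144
  -- iteration 7/10 --
  FD 6: (0,-18.466) -> (-4.854,-14.939) [heading=144, draw]
  RT 36: heading 144 -> 108
  -- iteration 8/10 --
  FD 6: (-4.854,-14.939) -> (-6.708,-9.233) [heading=108, draw]
  RT 36: heading 108 -> 72
  -- iteration 9/10 --
  FD 6: (-6.708,-9.233) -> (-4.854,-3.527) [heading=72, draw]
  RT 36: heading 72 -> 36
  -- iteration 10/10 --
  FD 6: (-4.854,-3.527) -> (0,0) [heading=36, draw]
  RT 36: heading 36 -> 0
]
Final: pos=(0,0), heading=0, 10 segment(s) drawn

Start position: (0, 0)
Final position: (0, 0)
Distance = 0; < 1e-6 -> CLOSED

Answer: yes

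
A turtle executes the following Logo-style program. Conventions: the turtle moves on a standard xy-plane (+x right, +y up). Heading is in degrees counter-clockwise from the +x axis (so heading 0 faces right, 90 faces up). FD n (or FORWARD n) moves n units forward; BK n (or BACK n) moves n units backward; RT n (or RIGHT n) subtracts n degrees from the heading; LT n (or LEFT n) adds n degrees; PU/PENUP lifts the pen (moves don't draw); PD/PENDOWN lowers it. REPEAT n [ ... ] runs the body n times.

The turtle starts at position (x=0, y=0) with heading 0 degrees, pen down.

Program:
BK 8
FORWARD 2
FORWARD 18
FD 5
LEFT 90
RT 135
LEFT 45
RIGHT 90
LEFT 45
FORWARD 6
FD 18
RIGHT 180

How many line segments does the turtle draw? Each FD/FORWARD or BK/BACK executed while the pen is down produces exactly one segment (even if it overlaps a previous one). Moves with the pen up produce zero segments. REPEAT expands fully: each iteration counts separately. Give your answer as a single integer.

Executing turtle program step by step:
Start: pos=(0,0), heading=0, pen down
BK 8: (0,0) -> (-8,0) [heading=0, draw]
FD 2: (-8,0) -> (-6,0) [heading=0, draw]
FD 18: (-6,0) -> (12,0) [heading=0, draw]
FD 5: (12,0) -> (17,0) [heading=0, draw]
LT 90: heading 0 -> 90
RT 135: heading 90 -> 315
LT 45: heading 315 -> 0
RT 90: heading 0 -> 270
LT 45: heading 270 -> 315
FD 6: (17,0) -> (21.243,-4.243) [heading=315, draw]
FD 18: (21.243,-4.243) -> (33.971,-16.971) [heading=315, draw]
RT 180: heading 315 -> 135
Final: pos=(33.971,-16.971), heading=135, 6 segment(s) drawn
Segments drawn: 6

Answer: 6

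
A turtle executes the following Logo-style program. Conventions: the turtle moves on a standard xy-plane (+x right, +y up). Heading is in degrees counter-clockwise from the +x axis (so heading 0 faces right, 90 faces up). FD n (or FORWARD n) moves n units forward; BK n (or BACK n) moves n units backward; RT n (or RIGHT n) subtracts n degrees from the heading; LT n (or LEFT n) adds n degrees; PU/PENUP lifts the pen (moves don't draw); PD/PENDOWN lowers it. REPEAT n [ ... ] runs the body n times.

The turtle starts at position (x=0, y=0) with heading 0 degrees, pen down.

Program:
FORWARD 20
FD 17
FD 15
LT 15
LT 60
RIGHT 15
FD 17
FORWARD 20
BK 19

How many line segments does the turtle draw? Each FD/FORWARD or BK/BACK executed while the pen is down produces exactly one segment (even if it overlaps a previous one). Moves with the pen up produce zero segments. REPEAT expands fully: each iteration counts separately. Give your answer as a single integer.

Answer: 6

Derivation:
Executing turtle program step by step:
Start: pos=(0,0), heading=0, pen down
FD 20: (0,0) -> (20,0) [heading=0, draw]
FD 17: (20,0) -> (37,0) [heading=0, draw]
FD 15: (37,0) -> (52,0) [heading=0, draw]
LT 15: heading 0 -> 15
LT 60: heading 15 -> 75
RT 15: heading 75 -> 60
FD 17: (52,0) -> (60.5,14.722) [heading=60, draw]
FD 20: (60.5,14.722) -> (70.5,32.043) [heading=60, draw]
BK 19: (70.5,32.043) -> (61,15.588) [heading=60, draw]
Final: pos=(61,15.588), heading=60, 6 segment(s) drawn
Segments drawn: 6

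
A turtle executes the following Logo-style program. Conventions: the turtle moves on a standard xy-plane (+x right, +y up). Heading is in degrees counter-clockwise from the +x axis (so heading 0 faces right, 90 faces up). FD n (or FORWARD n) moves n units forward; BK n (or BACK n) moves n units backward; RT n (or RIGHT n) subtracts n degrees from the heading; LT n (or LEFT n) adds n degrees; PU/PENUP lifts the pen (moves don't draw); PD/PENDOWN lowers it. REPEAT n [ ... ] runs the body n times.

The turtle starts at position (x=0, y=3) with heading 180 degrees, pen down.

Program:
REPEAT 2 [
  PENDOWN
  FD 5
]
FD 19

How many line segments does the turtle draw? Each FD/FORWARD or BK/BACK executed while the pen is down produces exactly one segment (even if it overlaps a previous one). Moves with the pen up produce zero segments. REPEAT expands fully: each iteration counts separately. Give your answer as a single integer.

Answer: 3

Derivation:
Executing turtle program step by step:
Start: pos=(0,3), heading=180, pen down
REPEAT 2 [
  -- iteration 1/2 --
  PD: pen down
  FD 5: (0,3) -> (-5,3) [heading=180, draw]
  -- iteration 2/2 --
  PD: pen down
  FD 5: (-5,3) -> (-10,3) [heading=180, draw]
]
FD 19: (-10,3) -> (-29,3) [heading=180, draw]
Final: pos=(-29,3), heading=180, 3 segment(s) drawn
Segments drawn: 3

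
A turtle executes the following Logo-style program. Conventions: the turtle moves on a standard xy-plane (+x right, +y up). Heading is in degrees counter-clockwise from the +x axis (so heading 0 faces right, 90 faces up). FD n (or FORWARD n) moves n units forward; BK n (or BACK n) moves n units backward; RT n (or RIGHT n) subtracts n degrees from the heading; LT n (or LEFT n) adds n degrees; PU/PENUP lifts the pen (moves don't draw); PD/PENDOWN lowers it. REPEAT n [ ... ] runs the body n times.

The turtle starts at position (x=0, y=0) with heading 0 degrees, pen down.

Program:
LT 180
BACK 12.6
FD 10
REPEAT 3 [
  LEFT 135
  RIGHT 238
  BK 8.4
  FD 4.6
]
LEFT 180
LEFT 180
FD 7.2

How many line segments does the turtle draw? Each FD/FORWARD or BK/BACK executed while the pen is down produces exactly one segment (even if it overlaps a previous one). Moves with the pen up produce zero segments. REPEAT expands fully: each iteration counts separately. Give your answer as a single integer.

Answer: 9

Derivation:
Executing turtle program step by step:
Start: pos=(0,0), heading=0, pen down
LT 180: heading 0 -> 180
BK 12.6: (0,0) -> (12.6,0) [heading=180, draw]
FD 10: (12.6,0) -> (2.6,0) [heading=180, draw]
REPEAT 3 [
  -- iteration 1/3 --
  LT 135: heading 180 -> 315
  RT 238: heading 315 -> 77
  BK 8.4: (2.6,0) -> (0.71,-8.185) [heading=77, draw]
  FD 4.6: (0.71,-8.185) -> (1.745,-3.703) [heading=77, draw]
  -- iteration 2/3 --
  LT 135: heading 77 -> 212
  RT 238: heading 212 -> 334
  BK 8.4: (1.745,-3.703) -> (-5.805,-0.02) [heading=334, draw]
  FD 4.6: (-5.805,-0.02) -> (-1.67,-2.037) [heading=334, draw]
  -- iteration 3/3 --
  LT 135: heading 334 -> 109
  RT 238: heading 109 -> 231
  BK 8.4: (-1.67,-2.037) -> (3.616,4.491) [heading=231, draw]
  FD 4.6: (3.616,4.491) -> (0.721,0.916) [heading=231, draw]
]
LT 180: heading 231 -> 51
LT 180: heading 51 -> 231
FD 7.2: (0.721,0.916) -> (-3.81,-4.679) [heading=231, draw]
Final: pos=(-3.81,-4.679), heading=231, 9 segment(s) drawn
Segments drawn: 9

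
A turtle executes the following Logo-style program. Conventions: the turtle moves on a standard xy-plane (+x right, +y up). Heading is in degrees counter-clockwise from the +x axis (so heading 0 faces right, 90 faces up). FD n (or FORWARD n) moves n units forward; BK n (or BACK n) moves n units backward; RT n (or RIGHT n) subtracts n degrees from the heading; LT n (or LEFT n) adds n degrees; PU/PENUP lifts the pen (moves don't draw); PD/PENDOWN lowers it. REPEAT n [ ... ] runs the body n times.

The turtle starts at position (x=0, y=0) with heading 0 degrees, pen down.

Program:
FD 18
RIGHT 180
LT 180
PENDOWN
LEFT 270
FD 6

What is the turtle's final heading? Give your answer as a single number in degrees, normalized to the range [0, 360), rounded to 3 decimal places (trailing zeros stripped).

Answer: 270

Derivation:
Executing turtle program step by step:
Start: pos=(0,0), heading=0, pen down
FD 18: (0,0) -> (18,0) [heading=0, draw]
RT 180: heading 0 -> 180
LT 180: heading 180 -> 0
PD: pen down
LT 270: heading 0 -> 270
FD 6: (18,0) -> (18,-6) [heading=270, draw]
Final: pos=(18,-6), heading=270, 2 segment(s) drawn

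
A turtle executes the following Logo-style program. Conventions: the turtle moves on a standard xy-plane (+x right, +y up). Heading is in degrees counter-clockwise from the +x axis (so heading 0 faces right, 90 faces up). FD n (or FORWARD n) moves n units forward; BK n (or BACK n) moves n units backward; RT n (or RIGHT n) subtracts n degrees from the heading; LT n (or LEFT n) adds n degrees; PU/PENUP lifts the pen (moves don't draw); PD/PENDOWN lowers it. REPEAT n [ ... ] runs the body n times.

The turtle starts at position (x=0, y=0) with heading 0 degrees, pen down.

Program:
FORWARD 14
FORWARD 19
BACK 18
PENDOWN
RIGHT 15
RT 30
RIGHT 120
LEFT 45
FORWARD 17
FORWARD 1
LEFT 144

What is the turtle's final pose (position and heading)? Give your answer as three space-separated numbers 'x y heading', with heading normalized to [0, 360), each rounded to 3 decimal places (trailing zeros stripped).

Answer: 6 -15.588 24

Derivation:
Executing turtle program step by step:
Start: pos=(0,0), heading=0, pen down
FD 14: (0,0) -> (14,0) [heading=0, draw]
FD 19: (14,0) -> (33,0) [heading=0, draw]
BK 18: (33,0) -> (15,0) [heading=0, draw]
PD: pen down
RT 15: heading 0 -> 345
RT 30: heading 345 -> 315
RT 120: heading 315 -> 195
LT 45: heading 195 -> 240
FD 17: (15,0) -> (6.5,-14.722) [heading=240, draw]
FD 1: (6.5,-14.722) -> (6,-15.588) [heading=240, draw]
LT 144: heading 240 -> 24
Final: pos=(6,-15.588), heading=24, 5 segment(s) drawn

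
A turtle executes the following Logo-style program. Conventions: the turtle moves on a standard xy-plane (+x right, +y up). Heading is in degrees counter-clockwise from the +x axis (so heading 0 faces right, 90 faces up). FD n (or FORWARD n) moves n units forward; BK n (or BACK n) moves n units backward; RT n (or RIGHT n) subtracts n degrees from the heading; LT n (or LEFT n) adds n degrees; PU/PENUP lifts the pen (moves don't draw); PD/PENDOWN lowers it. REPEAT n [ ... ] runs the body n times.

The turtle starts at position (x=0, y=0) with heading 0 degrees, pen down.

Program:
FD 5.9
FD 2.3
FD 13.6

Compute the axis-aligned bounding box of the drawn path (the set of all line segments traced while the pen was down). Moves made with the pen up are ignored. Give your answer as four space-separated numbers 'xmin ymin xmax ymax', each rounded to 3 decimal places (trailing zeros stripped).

Answer: 0 0 21.8 0

Derivation:
Executing turtle program step by step:
Start: pos=(0,0), heading=0, pen down
FD 5.9: (0,0) -> (5.9,0) [heading=0, draw]
FD 2.3: (5.9,0) -> (8.2,0) [heading=0, draw]
FD 13.6: (8.2,0) -> (21.8,0) [heading=0, draw]
Final: pos=(21.8,0), heading=0, 3 segment(s) drawn

Segment endpoints: x in {0, 5.9, 8.2, 21.8}, y in {0}
xmin=0, ymin=0, xmax=21.8, ymax=0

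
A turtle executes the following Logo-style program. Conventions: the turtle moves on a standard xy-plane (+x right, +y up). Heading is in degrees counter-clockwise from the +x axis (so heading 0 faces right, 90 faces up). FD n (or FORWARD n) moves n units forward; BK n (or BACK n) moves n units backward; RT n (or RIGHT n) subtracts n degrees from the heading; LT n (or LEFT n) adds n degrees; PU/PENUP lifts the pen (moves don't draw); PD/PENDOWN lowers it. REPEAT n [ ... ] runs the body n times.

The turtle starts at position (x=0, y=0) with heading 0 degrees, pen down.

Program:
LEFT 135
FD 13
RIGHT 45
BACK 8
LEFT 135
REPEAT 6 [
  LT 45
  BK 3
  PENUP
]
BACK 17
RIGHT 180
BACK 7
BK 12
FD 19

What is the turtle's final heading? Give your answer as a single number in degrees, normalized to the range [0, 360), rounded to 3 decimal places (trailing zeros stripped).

Executing turtle program step by step:
Start: pos=(0,0), heading=0, pen down
LT 135: heading 0 -> 135
FD 13: (0,0) -> (-9.192,9.192) [heading=135, draw]
RT 45: heading 135 -> 90
BK 8: (-9.192,9.192) -> (-9.192,1.192) [heading=90, draw]
LT 135: heading 90 -> 225
REPEAT 6 [
  -- iteration 1/6 --
  LT 45: heading 225 -> 270
  BK 3: (-9.192,1.192) -> (-9.192,4.192) [heading=270, draw]
  PU: pen up
  -- iteration 2/6 --
  LT 45: heading 270 -> 315
  BK 3: (-9.192,4.192) -> (-11.314,6.314) [heading=315, move]
  PU: pen up
  -- iteration 3/6 --
  LT 45: heading 315 -> 0
  BK 3: (-11.314,6.314) -> (-14.314,6.314) [heading=0, move]
  PU: pen up
  -- iteration 4/6 --
  LT 45: heading 0 -> 45
  BK 3: (-14.314,6.314) -> (-16.435,4.192) [heading=45, move]
  PU: pen up
  -- iteration 5/6 --
  LT 45: heading 45 -> 90
  BK 3: (-16.435,4.192) -> (-16.435,1.192) [heading=90, move]
  PU: pen up
  -- iteration 6/6 --
  LT 45: heading 90 -> 135
  BK 3: (-16.435,1.192) -> (-14.314,-0.929) [heading=135, move]
  PU: pen up
]
BK 17: (-14.314,-0.929) -> (-2.293,-12.95) [heading=135, move]
RT 180: heading 135 -> 315
BK 7: (-2.293,-12.95) -> (-7.243,-8) [heading=315, move]
BK 12: (-7.243,-8) -> (-15.728,0.485) [heading=315, move]
FD 19: (-15.728,0.485) -> (-2.293,-12.95) [heading=315, move]
Final: pos=(-2.293,-12.95), heading=315, 3 segment(s) drawn

Answer: 315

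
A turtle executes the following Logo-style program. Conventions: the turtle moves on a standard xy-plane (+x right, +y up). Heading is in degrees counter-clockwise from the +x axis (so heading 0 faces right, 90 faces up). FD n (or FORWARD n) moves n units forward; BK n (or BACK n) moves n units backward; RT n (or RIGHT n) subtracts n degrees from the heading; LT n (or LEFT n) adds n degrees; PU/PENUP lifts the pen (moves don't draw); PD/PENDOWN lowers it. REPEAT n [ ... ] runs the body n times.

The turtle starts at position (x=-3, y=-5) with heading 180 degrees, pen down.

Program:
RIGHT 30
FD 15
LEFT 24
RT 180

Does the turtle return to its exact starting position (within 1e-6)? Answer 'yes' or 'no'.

Answer: no

Derivation:
Executing turtle program step by step:
Start: pos=(-3,-5), heading=180, pen down
RT 30: heading 180 -> 150
FD 15: (-3,-5) -> (-15.99,2.5) [heading=150, draw]
LT 24: heading 150 -> 174
RT 180: heading 174 -> 354
Final: pos=(-15.99,2.5), heading=354, 1 segment(s) drawn

Start position: (-3, -5)
Final position: (-15.99, 2.5)
Distance = 15; >= 1e-6 -> NOT closed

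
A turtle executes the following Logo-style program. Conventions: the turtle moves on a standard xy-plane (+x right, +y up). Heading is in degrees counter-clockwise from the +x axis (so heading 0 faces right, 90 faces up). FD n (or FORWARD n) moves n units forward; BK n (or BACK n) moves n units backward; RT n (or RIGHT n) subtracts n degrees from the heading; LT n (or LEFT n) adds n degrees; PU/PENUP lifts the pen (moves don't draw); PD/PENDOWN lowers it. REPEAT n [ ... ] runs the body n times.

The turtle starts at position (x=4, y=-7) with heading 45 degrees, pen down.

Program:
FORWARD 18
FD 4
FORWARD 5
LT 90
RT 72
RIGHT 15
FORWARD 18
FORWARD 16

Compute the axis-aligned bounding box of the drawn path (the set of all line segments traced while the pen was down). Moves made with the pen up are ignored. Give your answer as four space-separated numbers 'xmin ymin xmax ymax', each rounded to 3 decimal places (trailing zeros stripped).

Executing turtle program step by step:
Start: pos=(4,-7), heading=45, pen down
FD 18: (4,-7) -> (16.728,5.728) [heading=45, draw]
FD 4: (16.728,5.728) -> (19.556,8.556) [heading=45, draw]
FD 5: (19.556,8.556) -> (23.092,12.092) [heading=45, draw]
LT 90: heading 45 -> 135
RT 72: heading 135 -> 63
RT 15: heading 63 -> 48
FD 18: (23.092,12.092) -> (35.136,25.468) [heading=48, draw]
FD 16: (35.136,25.468) -> (45.842,37.359) [heading=48, draw]
Final: pos=(45.842,37.359), heading=48, 5 segment(s) drawn

Segment endpoints: x in {4, 16.728, 19.556, 23.092, 35.136, 45.842}, y in {-7, 5.728, 8.556, 12.092, 25.468, 37.359}
xmin=4, ymin=-7, xmax=45.842, ymax=37.359

Answer: 4 -7 45.842 37.359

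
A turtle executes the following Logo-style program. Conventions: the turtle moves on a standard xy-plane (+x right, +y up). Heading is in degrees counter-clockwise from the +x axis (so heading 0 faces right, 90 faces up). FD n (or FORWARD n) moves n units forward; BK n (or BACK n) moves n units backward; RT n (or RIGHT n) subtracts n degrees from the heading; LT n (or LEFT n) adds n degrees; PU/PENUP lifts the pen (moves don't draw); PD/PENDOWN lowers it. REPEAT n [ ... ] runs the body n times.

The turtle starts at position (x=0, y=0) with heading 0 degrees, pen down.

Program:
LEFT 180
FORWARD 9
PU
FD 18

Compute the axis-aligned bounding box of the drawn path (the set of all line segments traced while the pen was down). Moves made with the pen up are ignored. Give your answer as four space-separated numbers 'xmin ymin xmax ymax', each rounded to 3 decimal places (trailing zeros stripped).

Answer: -9 0 0 0

Derivation:
Executing turtle program step by step:
Start: pos=(0,0), heading=0, pen down
LT 180: heading 0 -> 180
FD 9: (0,0) -> (-9,0) [heading=180, draw]
PU: pen up
FD 18: (-9,0) -> (-27,0) [heading=180, move]
Final: pos=(-27,0), heading=180, 1 segment(s) drawn

Segment endpoints: x in {-9, 0}, y in {0, 0}
xmin=-9, ymin=0, xmax=0, ymax=0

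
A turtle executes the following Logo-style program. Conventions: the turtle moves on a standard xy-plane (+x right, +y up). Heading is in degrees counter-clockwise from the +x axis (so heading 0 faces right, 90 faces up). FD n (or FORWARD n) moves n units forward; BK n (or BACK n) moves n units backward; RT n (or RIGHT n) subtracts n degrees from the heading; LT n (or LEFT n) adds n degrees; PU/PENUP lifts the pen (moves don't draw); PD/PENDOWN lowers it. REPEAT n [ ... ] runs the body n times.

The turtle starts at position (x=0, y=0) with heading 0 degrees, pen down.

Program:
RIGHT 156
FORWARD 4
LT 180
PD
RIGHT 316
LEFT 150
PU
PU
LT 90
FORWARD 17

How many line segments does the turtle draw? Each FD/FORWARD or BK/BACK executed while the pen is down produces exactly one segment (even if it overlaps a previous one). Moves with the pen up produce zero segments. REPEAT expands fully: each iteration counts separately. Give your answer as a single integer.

Answer: 1

Derivation:
Executing turtle program step by step:
Start: pos=(0,0), heading=0, pen down
RT 156: heading 0 -> 204
FD 4: (0,0) -> (-3.654,-1.627) [heading=204, draw]
LT 180: heading 204 -> 24
PD: pen down
RT 316: heading 24 -> 68
LT 150: heading 68 -> 218
PU: pen up
PU: pen up
LT 90: heading 218 -> 308
FD 17: (-3.654,-1.627) -> (6.812,-15.023) [heading=308, move]
Final: pos=(6.812,-15.023), heading=308, 1 segment(s) drawn
Segments drawn: 1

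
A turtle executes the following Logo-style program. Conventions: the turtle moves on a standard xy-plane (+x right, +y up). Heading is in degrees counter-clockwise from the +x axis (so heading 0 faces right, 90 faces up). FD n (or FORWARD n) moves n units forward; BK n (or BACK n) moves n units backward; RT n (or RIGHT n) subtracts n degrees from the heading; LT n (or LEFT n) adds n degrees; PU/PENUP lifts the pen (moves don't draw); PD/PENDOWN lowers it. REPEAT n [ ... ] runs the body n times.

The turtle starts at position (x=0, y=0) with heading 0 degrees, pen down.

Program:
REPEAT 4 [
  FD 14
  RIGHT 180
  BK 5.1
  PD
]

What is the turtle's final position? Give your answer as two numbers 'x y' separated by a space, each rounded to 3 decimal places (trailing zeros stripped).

Executing turtle program step by step:
Start: pos=(0,0), heading=0, pen down
REPEAT 4 [
  -- iteration 1/4 --
  FD 14: (0,0) -> (14,0) [heading=0, draw]
  RT 180: heading 0 -> 180
  BK 5.1: (14,0) -> (19.1,0) [heading=180, draw]
  PD: pen down
  -- iteration 2/4 --
  FD 14: (19.1,0) -> (5.1,0) [heading=180, draw]
  RT 180: heading 180 -> 0
  BK 5.1: (5.1,0) -> (0,0) [heading=0, draw]
  PD: pen down
  -- iteration 3/4 --
  FD 14: (0,0) -> (14,0) [heading=0, draw]
  RT 180: heading 0 -> 180
  BK 5.1: (14,0) -> (19.1,0) [heading=180, draw]
  PD: pen down
  -- iteration 4/4 --
  FD 14: (19.1,0) -> (5.1,0) [heading=180, draw]
  RT 180: heading 180 -> 0
  BK 5.1: (5.1,0) -> (0,0) [heading=0, draw]
  PD: pen down
]
Final: pos=(0,0), heading=0, 8 segment(s) drawn

Answer: 0 0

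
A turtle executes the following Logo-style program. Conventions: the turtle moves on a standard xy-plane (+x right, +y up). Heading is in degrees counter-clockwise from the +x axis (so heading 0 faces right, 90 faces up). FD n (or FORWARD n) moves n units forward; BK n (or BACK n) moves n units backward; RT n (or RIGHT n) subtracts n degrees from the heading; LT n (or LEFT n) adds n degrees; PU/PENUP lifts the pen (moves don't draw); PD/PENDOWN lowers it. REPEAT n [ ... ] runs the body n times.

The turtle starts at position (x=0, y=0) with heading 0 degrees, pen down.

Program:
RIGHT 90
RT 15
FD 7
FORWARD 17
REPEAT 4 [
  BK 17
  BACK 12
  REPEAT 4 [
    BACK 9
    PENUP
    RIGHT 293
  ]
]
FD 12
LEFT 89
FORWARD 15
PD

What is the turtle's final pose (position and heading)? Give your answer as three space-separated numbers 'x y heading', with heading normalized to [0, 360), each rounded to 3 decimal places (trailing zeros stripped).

Executing turtle program step by step:
Start: pos=(0,0), heading=0, pen down
RT 90: heading 0 -> 270
RT 15: heading 270 -> 255
FD 7: (0,0) -> (-1.812,-6.761) [heading=255, draw]
FD 17: (-1.812,-6.761) -> (-6.212,-23.182) [heading=255, draw]
REPEAT 4 [
  -- iteration 1/4 --
  BK 17: (-6.212,-23.182) -> (-1.812,-6.761) [heading=255, draw]
  BK 12: (-1.812,-6.761) -> (1.294,4.83) [heading=255, draw]
  REPEAT 4 [
    -- iteration 1/4 --
    BK 9: (1.294,4.83) -> (3.623,13.523) [heading=255, draw]
    PU: pen up
    RT 293: heading 255 -> 322
    -- iteration 2/4 --
    BK 9: (3.623,13.523) -> (-3.469,19.064) [heading=322, move]
    PU: pen up
    RT 293: heading 322 -> 29
    -- iteration 3/4 --
    BK 9: (-3.469,19.064) -> (-11.34,14.701) [heading=29, move]
    PU: pen up
    RT 293: heading 29 -> 96
    -- iteration 4/4 --
    BK 9: (-11.34,14.701) -> (-10.399,5.75) [heading=96, move]
    PU: pen up
    RT 293: heading 96 -> 163
  ]
  -- iteration 2/4 --
  BK 17: (-10.399,5.75) -> (5.858,0.78) [heading=163, move]
  BK 12: (5.858,0.78) -> (17.333,-2.729) [heading=163, move]
  REPEAT 4 [
    -- iteration 1/4 --
    BK 9: (17.333,-2.729) -> (25.94,-5.36) [heading=163, move]
    PU: pen up
    RT 293: heading 163 -> 230
    -- iteration 2/4 --
    BK 9: (25.94,-5.36) -> (31.725,1.534) [heading=230, move]
    PU: pen up
    RT 293: heading 230 -> 297
    -- iteration 3/4 --
    BK 9: (31.725,1.534) -> (27.639,9.553) [heading=297, move]
    PU: pen up
    RT 293: heading 297 -> 4
    -- iteration 4/4 --
    BK 9: (27.639,9.553) -> (18.661,8.925) [heading=4, move]
    PU: pen up
    RT 293: heading 4 -> 71
  ]
  -- iteration 3/4 --
  BK 17: (18.661,8.925) -> (13.127,-7.148) [heading=71, move]
  BK 12: (13.127,-7.148) -> (9.22,-18.495) [heading=71, move]
  REPEAT 4 [
    -- iteration 1/4 --
    BK 9: (9.22,-18.495) -> (6.29,-27.004) [heading=71, move]
    PU: pen up
    RT 293: heading 71 -> 138
    -- iteration 2/4 --
    BK 9: (6.29,-27.004) -> (12.978,-33.026) [heading=138, move]
    PU: pen up
    RT 293: heading 138 -> 205
    -- iteration 3/4 --
    BK 9: (12.978,-33.026) -> (21.135,-29.223) [heading=205, move]
    PU: pen up
    RT 293: heading 205 -> 272
    -- iteration 4/4 --
    BK 9: (21.135,-29.223) -> (20.821,-20.228) [heading=272, move]
    PU: pen up
    RT 293: heading 272 -> 339
  ]
  -- iteration 4/4 --
  BK 17: (20.821,-20.228) -> (4.95,-14.136) [heading=339, move]
  BK 12: (4.95,-14.136) -> (-6.253,-9.836) [heading=339, move]
  REPEAT 4 [
    -- iteration 1/4 --
    BK 9: (-6.253,-9.836) -> (-14.655,-6.61) [heading=339, move]
    PU: pen up
    RT 293: heading 339 -> 46
    -- iteration 2/4 --
    BK 9: (-14.655,-6.61) -> (-20.907,-13.084) [heading=46, move]
    PU: pen up
    RT 293: heading 46 -> 113
    -- iteration 3/4 --
    BK 9: (-20.907,-13.084) -> (-17.391,-21.369) [heading=113, move]
    PU: pen up
    RT 293: heading 113 -> 180
    -- iteration 4/4 --
    BK 9: (-17.391,-21.369) -> (-8.391,-21.369) [heading=180, move]
    PU: pen up
    RT 293: heading 180 -> 247
  ]
]
FD 12: (-8.391,-21.369) -> (-13.08,-32.415) [heading=247, move]
LT 89: heading 247 -> 336
FD 15: (-13.08,-32.415) -> (0.624,-38.516) [heading=336, move]
PD: pen down
Final: pos=(0.624,-38.516), heading=336, 5 segment(s) drawn

Answer: 0.624 -38.516 336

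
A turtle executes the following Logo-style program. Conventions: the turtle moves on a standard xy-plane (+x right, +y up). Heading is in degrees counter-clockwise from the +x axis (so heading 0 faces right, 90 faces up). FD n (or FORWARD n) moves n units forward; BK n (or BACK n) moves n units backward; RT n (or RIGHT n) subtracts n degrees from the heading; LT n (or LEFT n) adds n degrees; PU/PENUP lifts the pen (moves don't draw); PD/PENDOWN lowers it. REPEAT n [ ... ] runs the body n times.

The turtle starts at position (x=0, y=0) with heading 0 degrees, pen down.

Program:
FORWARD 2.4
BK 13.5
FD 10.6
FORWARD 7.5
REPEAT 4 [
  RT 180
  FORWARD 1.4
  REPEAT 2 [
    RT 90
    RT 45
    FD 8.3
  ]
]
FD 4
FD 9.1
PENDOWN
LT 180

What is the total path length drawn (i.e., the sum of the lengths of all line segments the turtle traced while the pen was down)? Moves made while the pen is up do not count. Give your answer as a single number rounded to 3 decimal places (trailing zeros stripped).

Executing turtle program step by step:
Start: pos=(0,0), heading=0, pen down
FD 2.4: (0,0) -> (2.4,0) [heading=0, draw]
BK 13.5: (2.4,0) -> (-11.1,0) [heading=0, draw]
FD 10.6: (-11.1,0) -> (-0.5,0) [heading=0, draw]
FD 7.5: (-0.5,0) -> (7,0) [heading=0, draw]
REPEAT 4 [
  -- iteration 1/4 --
  RT 180: heading 0 -> 180
  FD 1.4: (7,0) -> (5.6,0) [heading=180, draw]
  REPEAT 2 [
    -- iteration 1/2 --
    RT 90: heading 180 -> 90
    RT 45: heading 90 -> 45
    FD 8.3: (5.6,0) -> (11.469,5.869) [heading=45, draw]
    -- iteration 2/2 --
    RT 90: heading 45 -> 315
    RT 45: heading 315 -> 270
    FD 8.3: (11.469,5.869) -> (11.469,-2.431) [heading=270, draw]
  ]
  -- iteration 2/4 --
  RT 180: heading 270 -> 90
  FD 1.4: (11.469,-2.431) -> (11.469,-1.031) [heading=90, draw]
  REPEAT 2 [
    -- iteration 1/2 --
    RT 90: heading 90 -> 0
    RT 45: heading 0 -> 315
    FD 8.3: (11.469,-1.031) -> (17.338,-6.9) [heading=315, draw]
    -- iteration 2/2 --
    RT 90: heading 315 -> 225
    RT 45: heading 225 -> 180
    FD 8.3: (17.338,-6.9) -> (9.038,-6.9) [heading=180, draw]
  ]
  -- iteration 3/4 --
  RT 180: heading 180 -> 0
  FD 1.4: (9.038,-6.9) -> (10.438,-6.9) [heading=0, draw]
  REPEAT 2 [
    -- iteration 1/2 --
    RT 90: heading 0 -> 270
    RT 45: heading 270 -> 225
    FD 8.3: (10.438,-6.9) -> (4.569,-12.769) [heading=225, draw]
    -- iteration 2/2 --
    RT 90: heading 225 -> 135
    RT 45: heading 135 -> 90
    FD 8.3: (4.569,-12.769) -> (4.569,-4.469) [heading=90, draw]
  ]
  -- iteration 4/4 --
  RT 180: heading 90 -> 270
  FD 1.4: (4.569,-4.469) -> (4.569,-5.869) [heading=270, draw]
  REPEAT 2 [
    -- iteration 1/2 --
    RT 90: heading 270 -> 180
    RT 45: heading 180 -> 135
    FD 8.3: (4.569,-5.869) -> (-1.3,0) [heading=135, draw]
    -- iteration 2/2 --
    RT 90: heading 135 -> 45
    RT 45: heading 45 -> 0
    FD 8.3: (-1.3,0) -> (7,0) [heading=0, draw]
  ]
]
FD 4: (7,0) -> (11,0) [heading=0, draw]
FD 9.1: (11,0) -> (20.1,0) [heading=0, draw]
PD: pen down
LT 180: heading 0 -> 180
Final: pos=(20.1,0), heading=180, 18 segment(s) drawn

Segment lengths:
  seg 1: (0,0) -> (2.4,0), length = 2.4
  seg 2: (2.4,0) -> (-11.1,0), length = 13.5
  seg 3: (-11.1,0) -> (-0.5,0), length = 10.6
  seg 4: (-0.5,0) -> (7,0), length = 7.5
  seg 5: (7,0) -> (5.6,0), length = 1.4
  seg 6: (5.6,0) -> (11.469,5.869), length = 8.3
  seg 7: (11.469,5.869) -> (11.469,-2.431), length = 8.3
  seg 8: (11.469,-2.431) -> (11.469,-1.031), length = 1.4
  seg 9: (11.469,-1.031) -> (17.338,-6.9), length = 8.3
  seg 10: (17.338,-6.9) -> (9.038,-6.9), length = 8.3
  seg 11: (9.038,-6.9) -> (10.438,-6.9), length = 1.4
  seg 12: (10.438,-6.9) -> (4.569,-12.769), length = 8.3
  seg 13: (4.569,-12.769) -> (4.569,-4.469), length = 8.3
  seg 14: (4.569,-4.469) -> (4.569,-5.869), length = 1.4
  seg 15: (4.569,-5.869) -> (-1.3,0), length = 8.3
  seg 16: (-1.3,0) -> (7,0), length = 8.3
  seg 17: (7,0) -> (11,0), length = 4
  seg 18: (11,0) -> (20.1,0), length = 9.1
Total = 119.1

Answer: 119.1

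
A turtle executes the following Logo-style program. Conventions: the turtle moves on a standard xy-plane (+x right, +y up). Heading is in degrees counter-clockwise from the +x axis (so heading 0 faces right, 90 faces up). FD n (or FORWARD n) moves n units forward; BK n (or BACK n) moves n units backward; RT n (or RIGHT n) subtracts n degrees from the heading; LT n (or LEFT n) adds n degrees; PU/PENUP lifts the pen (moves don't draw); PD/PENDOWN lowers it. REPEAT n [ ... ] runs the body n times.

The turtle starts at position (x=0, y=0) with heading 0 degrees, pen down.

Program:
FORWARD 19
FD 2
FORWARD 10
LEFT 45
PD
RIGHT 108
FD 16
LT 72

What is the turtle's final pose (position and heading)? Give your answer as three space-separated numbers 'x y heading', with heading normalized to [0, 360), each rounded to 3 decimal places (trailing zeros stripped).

Answer: 38.264 -14.256 9

Derivation:
Executing turtle program step by step:
Start: pos=(0,0), heading=0, pen down
FD 19: (0,0) -> (19,0) [heading=0, draw]
FD 2: (19,0) -> (21,0) [heading=0, draw]
FD 10: (21,0) -> (31,0) [heading=0, draw]
LT 45: heading 0 -> 45
PD: pen down
RT 108: heading 45 -> 297
FD 16: (31,0) -> (38.264,-14.256) [heading=297, draw]
LT 72: heading 297 -> 9
Final: pos=(38.264,-14.256), heading=9, 4 segment(s) drawn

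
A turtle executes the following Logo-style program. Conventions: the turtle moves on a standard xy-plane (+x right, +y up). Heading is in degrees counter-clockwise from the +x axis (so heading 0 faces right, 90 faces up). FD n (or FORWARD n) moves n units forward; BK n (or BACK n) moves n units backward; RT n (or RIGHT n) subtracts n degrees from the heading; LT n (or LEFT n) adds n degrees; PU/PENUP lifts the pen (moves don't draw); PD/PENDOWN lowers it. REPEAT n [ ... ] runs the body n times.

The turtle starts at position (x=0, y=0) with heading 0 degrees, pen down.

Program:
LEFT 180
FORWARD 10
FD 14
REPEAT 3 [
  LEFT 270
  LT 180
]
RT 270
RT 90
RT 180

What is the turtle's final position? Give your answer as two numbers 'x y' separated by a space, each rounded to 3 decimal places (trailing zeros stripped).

Answer: -24 0

Derivation:
Executing turtle program step by step:
Start: pos=(0,0), heading=0, pen down
LT 180: heading 0 -> 180
FD 10: (0,0) -> (-10,0) [heading=180, draw]
FD 14: (-10,0) -> (-24,0) [heading=180, draw]
REPEAT 3 [
  -- iteration 1/3 --
  LT 270: heading 180 -> 90
  LT 180: heading 90 -> 270
  -- iteration 2/3 --
  LT 270: heading 270 -> 180
  LT 180: heading 180 -> 0
  -- iteration 3/3 --
  LT 270: heading 0 -> 270
  LT 180: heading 270 -> 90
]
RT 270: heading 90 -> 180
RT 90: heading 180 -> 90
RT 180: heading 90 -> 270
Final: pos=(-24,0), heading=270, 2 segment(s) drawn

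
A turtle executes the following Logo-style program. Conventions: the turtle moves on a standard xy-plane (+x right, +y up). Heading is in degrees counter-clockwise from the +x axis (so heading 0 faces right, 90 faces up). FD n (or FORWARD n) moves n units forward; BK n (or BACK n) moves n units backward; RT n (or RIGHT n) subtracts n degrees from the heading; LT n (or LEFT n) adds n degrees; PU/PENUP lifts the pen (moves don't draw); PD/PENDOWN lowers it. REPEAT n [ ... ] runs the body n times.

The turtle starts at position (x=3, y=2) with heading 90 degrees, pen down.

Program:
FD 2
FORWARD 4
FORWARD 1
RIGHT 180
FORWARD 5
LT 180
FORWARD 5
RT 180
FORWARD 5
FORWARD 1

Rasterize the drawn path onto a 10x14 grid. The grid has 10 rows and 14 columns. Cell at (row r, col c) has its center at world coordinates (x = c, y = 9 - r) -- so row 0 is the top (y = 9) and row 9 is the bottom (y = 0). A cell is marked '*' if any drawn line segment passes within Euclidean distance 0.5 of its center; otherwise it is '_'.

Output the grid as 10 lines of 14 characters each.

Segment 0: (3,2) -> (3,4)
Segment 1: (3,4) -> (3,8)
Segment 2: (3,8) -> (3,9)
Segment 3: (3,9) -> (3,4)
Segment 4: (3,4) -> (3,9)
Segment 5: (3,9) -> (3,4)
Segment 6: (3,4) -> (3,3)

Answer: ___*__________
___*__________
___*__________
___*__________
___*__________
___*__________
___*__________
___*__________
______________
______________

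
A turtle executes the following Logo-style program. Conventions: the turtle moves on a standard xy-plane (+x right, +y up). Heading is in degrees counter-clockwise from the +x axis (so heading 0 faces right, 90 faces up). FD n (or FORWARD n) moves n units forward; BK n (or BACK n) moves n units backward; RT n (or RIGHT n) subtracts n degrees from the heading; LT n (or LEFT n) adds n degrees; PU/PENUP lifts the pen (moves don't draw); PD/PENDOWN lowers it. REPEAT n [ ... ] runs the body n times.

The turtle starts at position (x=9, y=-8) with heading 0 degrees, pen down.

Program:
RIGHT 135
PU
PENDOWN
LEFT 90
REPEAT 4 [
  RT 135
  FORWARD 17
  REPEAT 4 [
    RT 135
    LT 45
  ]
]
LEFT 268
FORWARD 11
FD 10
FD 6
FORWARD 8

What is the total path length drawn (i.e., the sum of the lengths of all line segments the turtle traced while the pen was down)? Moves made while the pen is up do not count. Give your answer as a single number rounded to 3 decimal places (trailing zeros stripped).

Executing turtle program step by step:
Start: pos=(9,-8), heading=0, pen down
RT 135: heading 0 -> 225
PU: pen up
PD: pen down
LT 90: heading 225 -> 315
REPEAT 4 [
  -- iteration 1/4 --
  RT 135: heading 315 -> 180
  FD 17: (9,-8) -> (-8,-8) [heading=180, draw]
  REPEAT 4 [
    -- iteration 1/4 --
    RT 135: heading 180 -> 45
    LT 45: heading 45 -> 90
    -- iteration 2/4 --
    RT 135: heading 90 -> 315
    LT 45: heading 315 -> 0
    -- iteration 3/4 --
    RT 135: heading 0 -> 225
    LT 45: heading 225 -> 270
    -- iteration 4/4 --
    RT 135: heading 270 -> 135
    LT 45: heading 135 -> 180
  ]
  -- iteration 2/4 --
  RT 135: heading 180 -> 45
  FD 17: (-8,-8) -> (4.021,4.021) [heading=45, draw]
  REPEAT 4 [
    -- iteration 1/4 --
    RT 135: heading 45 -> 270
    LT 45: heading 270 -> 315
    -- iteration 2/4 --
    RT 135: heading 315 -> 180
    LT 45: heading 180 -> 225
    -- iteration 3/4 --
    RT 135: heading 225 -> 90
    LT 45: heading 90 -> 135
    -- iteration 4/4 --
    RT 135: heading 135 -> 0
    LT 45: heading 0 -> 45
  ]
  -- iteration 3/4 --
  RT 135: heading 45 -> 270
  FD 17: (4.021,4.021) -> (4.021,-12.979) [heading=270, draw]
  REPEAT 4 [
    -- iteration 1/4 --
    RT 135: heading 270 -> 135
    LT 45: heading 135 -> 180
    -- iteration 2/4 --
    RT 135: heading 180 -> 45
    LT 45: heading 45 -> 90
    -- iteration 3/4 --
    RT 135: heading 90 -> 315
    LT 45: heading 315 -> 0
    -- iteration 4/4 --
    RT 135: heading 0 -> 225
    LT 45: heading 225 -> 270
  ]
  -- iteration 4/4 --
  RT 135: heading 270 -> 135
  FD 17: (4.021,-12.979) -> (-8,-0.958) [heading=135, draw]
  REPEAT 4 [
    -- iteration 1/4 --
    RT 135: heading 135 -> 0
    LT 45: heading 0 -> 45
    -- iteration 2/4 --
    RT 135: heading 45 -> 270
    LT 45: heading 270 -> 315
    -- iteration 3/4 --
    RT 135: heading 315 -> 180
    LT 45: heading 180 -> 225
    -- iteration 4/4 --
    RT 135: heading 225 -> 90
    LT 45: heading 90 -> 135
  ]
]
LT 268: heading 135 -> 43
FD 11: (-8,-0.958) -> (0.045,6.544) [heading=43, draw]
FD 10: (0.045,6.544) -> (7.358,13.364) [heading=43, draw]
FD 6: (7.358,13.364) -> (11.747,17.456) [heading=43, draw]
FD 8: (11.747,17.456) -> (17.597,22.912) [heading=43, draw]
Final: pos=(17.597,22.912), heading=43, 8 segment(s) drawn

Segment lengths:
  seg 1: (9,-8) -> (-8,-8), length = 17
  seg 2: (-8,-8) -> (4.021,4.021), length = 17
  seg 3: (4.021,4.021) -> (4.021,-12.979), length = 17
  seg 4: (4.021,-12.979) -> (-8,-0.958), length = 17
  seg 5: (-8,-0.958) -> (0.045,6.544), length = 11
  seg 6: (0.045,6.544) -> (7.358,13.364), length = 10
  seg 7: (7.358,13.364) -> (11.747,17.456), length = 6
  seg 8: (11.747,17.456) -> (17.597,22.912), length = 8
Total = 103

Answer: 103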